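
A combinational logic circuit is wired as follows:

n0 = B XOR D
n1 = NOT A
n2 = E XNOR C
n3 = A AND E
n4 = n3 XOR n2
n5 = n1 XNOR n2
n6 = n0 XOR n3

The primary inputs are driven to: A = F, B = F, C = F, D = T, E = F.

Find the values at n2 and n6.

n2 = T, n6 = T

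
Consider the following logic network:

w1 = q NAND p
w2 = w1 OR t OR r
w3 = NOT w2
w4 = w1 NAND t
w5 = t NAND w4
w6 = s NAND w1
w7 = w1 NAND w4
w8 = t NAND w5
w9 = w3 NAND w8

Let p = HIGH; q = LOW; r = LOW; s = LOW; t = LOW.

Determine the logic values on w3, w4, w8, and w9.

w1 = q NAND p = LOW NAND HIGH = HIGH
w2 = w1 OR t OR r = HIGH OR LOW OR LOW = HIGH
w3 = NOT w2 = NOT HIGH = LOW
w4 = w1 NAND t = HIGH NAND LOW = HIGH
w5 = t NAND w4 = LOW NAND HIGH = HIGH
w8 = t NAND w5 = LOW NAND HIGH = HIGH
w9 = w3 NAND w8 = LOW NAND HIGH = HIGH

w3 = LOW; w4 = HIGH; w8 = HIGH; w9 = HIGH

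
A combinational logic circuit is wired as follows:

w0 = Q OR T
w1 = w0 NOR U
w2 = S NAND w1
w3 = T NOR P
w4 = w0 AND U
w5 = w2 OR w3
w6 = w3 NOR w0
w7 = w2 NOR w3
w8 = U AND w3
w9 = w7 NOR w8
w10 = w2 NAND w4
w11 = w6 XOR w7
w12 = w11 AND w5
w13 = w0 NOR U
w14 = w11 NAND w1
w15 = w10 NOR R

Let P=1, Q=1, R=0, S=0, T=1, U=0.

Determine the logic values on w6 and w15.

w6 = 0, w15 = 0

w0 = Q OR T = 1 OR 1 = 1
w1 = w0 NOR U = 1 NOR 0 = 0
w2 = S NAND w1 = 0 NAND 0 = 1
w3 = T NOR P = 1 NOR 1 = 0
w4 = w0 AND U = 1 AND 0 = 0
w6 = w3 NOR w0 = 0 NOR 1 = 0
w10 = w2 NAND w4 = 1 NAND 0 = 1
w15 = w10 NOR R = 1 NOR 0 = 0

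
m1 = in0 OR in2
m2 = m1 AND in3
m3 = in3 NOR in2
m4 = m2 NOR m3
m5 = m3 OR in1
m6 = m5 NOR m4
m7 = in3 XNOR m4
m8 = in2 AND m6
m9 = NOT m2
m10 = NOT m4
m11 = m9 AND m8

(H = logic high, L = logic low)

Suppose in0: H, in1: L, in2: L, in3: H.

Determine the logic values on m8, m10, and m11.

m1 = in0 OR in2 = H OR L = H
m2 = m1 AND in3 = H AND H = H
m3 = in3 NOR in2 = H NOR L = L
m4 = m2 NOR m3 = H NOR L = L
m5 = m3 OR in1 = L OR L = L
m6 = m5 NOR m4 = L NOR L = H
m8 = in2 AND m6 = L AND H = L
m9 = NOT m2 = NOT H = L
m10 = NOT m4 = NOT L = H
m11 = m9 AND m8 = L AND L = L

m8 = L  m10 = H  m11 = L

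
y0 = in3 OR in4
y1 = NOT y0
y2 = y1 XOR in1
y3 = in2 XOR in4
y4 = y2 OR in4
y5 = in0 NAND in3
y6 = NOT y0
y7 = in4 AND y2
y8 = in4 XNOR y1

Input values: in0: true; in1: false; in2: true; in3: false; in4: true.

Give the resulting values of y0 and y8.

y0 = true  y8 = false

y0 = in3 OR in4 = false OR true = true
y1 = NOT y0 = NOT true = false
y8 = in4 XNOR y1 = true XNOR false = false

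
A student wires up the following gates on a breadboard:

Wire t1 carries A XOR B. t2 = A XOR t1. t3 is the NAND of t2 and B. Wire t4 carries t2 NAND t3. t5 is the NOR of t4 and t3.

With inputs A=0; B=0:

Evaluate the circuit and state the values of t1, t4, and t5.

t1 = A XOR B = 0 XOR 0 = 0
t2 = A XOR t1 = 0 XOR 0 = 0
t3 = t2 NAND B = 0 NAND 0 = 1
t4 = t2 NAND t3 = 0 NAND 1 = 1
t5 = t4 NOR t3 = 1 NOR 1 = 0

t1 = 0, t4 = 1, t5 = 0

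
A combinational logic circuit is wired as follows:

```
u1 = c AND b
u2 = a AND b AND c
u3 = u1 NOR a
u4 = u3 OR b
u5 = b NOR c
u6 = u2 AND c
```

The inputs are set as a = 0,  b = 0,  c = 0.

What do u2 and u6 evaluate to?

u2 = 0, u6 = 0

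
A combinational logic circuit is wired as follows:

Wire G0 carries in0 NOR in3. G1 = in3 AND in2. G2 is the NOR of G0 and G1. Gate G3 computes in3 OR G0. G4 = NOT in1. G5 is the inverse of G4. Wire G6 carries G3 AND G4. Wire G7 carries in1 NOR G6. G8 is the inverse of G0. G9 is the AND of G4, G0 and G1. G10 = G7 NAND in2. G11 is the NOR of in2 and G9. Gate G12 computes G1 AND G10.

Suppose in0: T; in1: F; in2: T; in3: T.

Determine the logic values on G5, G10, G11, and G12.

G5 = F; G10 = T; G11 = F; G12 = T

G0 = in0 NOR in3 = T NOR T = F
G1 = in3 AND in2 = T AND T = T
G3 = in3 OR G0 = T OR F = T
G4 = NOT in1 = NOT F = T
G5 = NOT G4 = NOT T = F
G6 = G3 AND G4 = T AND T = T
G7 = in1 NOR G6 = F NOR T = F
G9 = G4 AND G0 AND G1 = T AND F AND T = F
G10 = G7 NAND in2 = F NAND T = T
G11 = in2 NOR G9 = T NOR F = F
G12 = G1 AND G10 = T AND T = T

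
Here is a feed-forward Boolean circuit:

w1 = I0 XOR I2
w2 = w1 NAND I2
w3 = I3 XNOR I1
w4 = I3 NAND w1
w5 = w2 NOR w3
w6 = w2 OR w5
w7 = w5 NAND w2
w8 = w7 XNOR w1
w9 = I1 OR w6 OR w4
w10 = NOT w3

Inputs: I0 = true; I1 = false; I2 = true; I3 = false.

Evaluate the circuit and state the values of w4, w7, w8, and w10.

w4 = true, w7 = true, w8 = false, w10 = false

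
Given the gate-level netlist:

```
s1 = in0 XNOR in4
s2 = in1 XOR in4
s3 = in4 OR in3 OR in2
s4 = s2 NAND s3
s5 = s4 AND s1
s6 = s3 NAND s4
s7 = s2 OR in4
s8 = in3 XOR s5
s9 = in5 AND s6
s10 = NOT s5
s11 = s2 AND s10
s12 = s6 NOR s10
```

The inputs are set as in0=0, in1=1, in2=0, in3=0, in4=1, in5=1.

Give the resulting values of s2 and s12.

s1 = in0 XNOR in4 = 0 XNOR 1 = 0
s2 = in1 XOR in4 = 1 XOR 1 = 0
s3 = in4 OR in3 OR in2 = 1 OR 0 OR 0 = 1
s4 = s2 NAND s3 = 0 NAND 1 = 1
s5 = s4 AND s1 = 1 AND 0 = 0
s6 = s3 NAND s4 = 1 NAND 1 = 0
s10 = NOT s5 = NOT 0 = 1
s12 = s6 NOR s10 = 0 NOR 1 = 0

s2 = 0; s12 = 0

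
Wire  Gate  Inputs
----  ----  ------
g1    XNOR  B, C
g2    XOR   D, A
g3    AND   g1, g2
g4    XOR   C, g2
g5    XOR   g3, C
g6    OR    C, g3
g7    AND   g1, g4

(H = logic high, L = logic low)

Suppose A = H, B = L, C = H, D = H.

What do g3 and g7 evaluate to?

g3 = L; g7 = L

g1 = B XNOR C = L XNOR H = L
g2 = D XOR A = H XOR H = L
g3 = g1 AND g2 = L AND L = L
g4 = C XOR g2 = H XOR L = H
g7 = g1 AND g4 = L AND H = L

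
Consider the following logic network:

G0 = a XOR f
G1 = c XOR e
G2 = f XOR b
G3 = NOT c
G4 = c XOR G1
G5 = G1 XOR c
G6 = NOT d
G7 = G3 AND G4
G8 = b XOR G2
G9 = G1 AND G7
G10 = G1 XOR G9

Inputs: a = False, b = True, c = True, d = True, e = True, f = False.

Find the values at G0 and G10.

G0 = a XOR f = False XOR False = False
G1 = c XOR e = True XOR True = False
G3 = NOT c = NOT True = False
G4 = c XOR G1 = True XOR False = True
G7 = G3 AND G4 = False AND True = False
G9 = G1 AND G7 = False AND False = False
G10 = G1 XOR G9 = False XOR False = False

G0 = False, G10 = False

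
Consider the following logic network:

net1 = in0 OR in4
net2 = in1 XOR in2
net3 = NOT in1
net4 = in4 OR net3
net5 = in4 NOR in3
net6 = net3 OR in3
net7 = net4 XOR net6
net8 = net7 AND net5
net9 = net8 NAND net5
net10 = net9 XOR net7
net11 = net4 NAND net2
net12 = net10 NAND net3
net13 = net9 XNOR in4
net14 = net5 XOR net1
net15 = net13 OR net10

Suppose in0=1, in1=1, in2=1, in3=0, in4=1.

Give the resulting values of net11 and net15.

net11 = 1, net15 = 1

net2 = in1 XOR in2 = 1 XOR 1 = 0
net3 = NOT in1 = NOT 1 = 0
net4 = in4 OR net3 = 1 OR 0 = 1
net5 = in4 NOR in3 = 1 NOR 0 = 0
net6 = net3 OR in3 = 0 OR 0 = 0
net7 = net4 XOR net6 = 1 XOR 0 = 1
net8 = net7 AND net5 = 1 AND 0 = 0
net9 = net8 NAND net5 = 0 NAND 0 = 1
net10 = net9 XOR net7 = 1 XOR 1 = 0
net11 = net4 NAND net2 = 1 NAND 0 = 1
net13 = net9 XNOR in4 = 1 XNOR 1 = 1
net15 = net13 OR net10 = 1 OR 0 = 1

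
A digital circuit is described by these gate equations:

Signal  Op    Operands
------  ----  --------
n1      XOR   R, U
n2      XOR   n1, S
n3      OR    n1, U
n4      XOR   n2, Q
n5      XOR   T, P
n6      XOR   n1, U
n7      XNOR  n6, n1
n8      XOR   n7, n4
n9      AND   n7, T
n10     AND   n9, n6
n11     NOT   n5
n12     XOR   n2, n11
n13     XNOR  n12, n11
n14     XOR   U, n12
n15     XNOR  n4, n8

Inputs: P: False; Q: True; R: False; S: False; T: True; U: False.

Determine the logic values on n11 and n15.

n11 = False  n15 = False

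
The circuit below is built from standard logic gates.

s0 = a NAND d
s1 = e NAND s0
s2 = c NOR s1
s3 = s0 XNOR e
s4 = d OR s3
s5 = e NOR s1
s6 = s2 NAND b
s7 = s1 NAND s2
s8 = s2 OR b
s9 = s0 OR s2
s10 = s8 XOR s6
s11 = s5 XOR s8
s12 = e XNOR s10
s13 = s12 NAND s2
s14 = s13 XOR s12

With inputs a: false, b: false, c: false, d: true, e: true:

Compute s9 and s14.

s9 = true, s14 = true

s0 = a NAND d = false NAND true = true
s1 = e NAND s0 = true NAND true = false
s2 = c NOR s1 = false NOR false = true
s6 = s2 NAND b = true NAND false = true
s8 = s2 OR b = true OR false = true
s9 = s0 OR s2 = true OR true = true
s10 = s8 XOR s6 = true XOR true = false
s12 = e XNOR s10 = true XNOR false = false
s13 = s12 NAND s2 = false NAND true = true
s14 = s13 XOR s12 = true XOR false = true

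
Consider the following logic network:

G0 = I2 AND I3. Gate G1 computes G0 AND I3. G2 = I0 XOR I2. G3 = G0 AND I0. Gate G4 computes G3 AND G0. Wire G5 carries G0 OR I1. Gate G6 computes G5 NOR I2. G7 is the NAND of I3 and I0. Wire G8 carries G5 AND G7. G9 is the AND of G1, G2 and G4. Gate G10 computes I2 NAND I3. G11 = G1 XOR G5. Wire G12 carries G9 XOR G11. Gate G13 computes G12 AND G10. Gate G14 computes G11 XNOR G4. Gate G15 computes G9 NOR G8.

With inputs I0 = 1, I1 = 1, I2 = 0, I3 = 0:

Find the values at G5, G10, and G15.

G5 = 1  G10 = 1  G15 = 0

G0 = I2 AND I3 = 0 AND 0 = 0
G1 = G0 AND I3 = 0 AND 0 = 0
G2 = I0 XOR I2 = 1 XOR 0 = 1
G3 = G0 AND I0 = 0 AND 1 = 0
G4 = G3 AND G0 = 0 AND 0 = 0
G5 = G0 OR I1 = 0 OR 1 = 1
G7 = I3 NAND I0 = 0 NAND 1 = 1
G8 = G5 AND G7 = 1 AND 1 = 1
G9 = G1 AND G2 AND G4 = 0 AND 1 AND 0 = 0
G10 = I2 NAND I3 = 0 NAND 0 = 1
G15 = G9 NOR G8 = 0 NOR 1 = 0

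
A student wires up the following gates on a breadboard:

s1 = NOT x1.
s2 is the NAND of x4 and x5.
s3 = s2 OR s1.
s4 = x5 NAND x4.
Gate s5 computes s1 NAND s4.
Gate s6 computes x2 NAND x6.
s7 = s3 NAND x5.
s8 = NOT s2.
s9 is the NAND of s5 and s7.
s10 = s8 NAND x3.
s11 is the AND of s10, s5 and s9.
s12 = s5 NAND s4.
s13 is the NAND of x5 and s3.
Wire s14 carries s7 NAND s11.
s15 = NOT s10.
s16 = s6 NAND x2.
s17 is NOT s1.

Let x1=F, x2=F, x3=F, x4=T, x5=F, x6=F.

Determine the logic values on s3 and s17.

s1 = NOT x1 = NOT F = T
s2 = x4 NAND x5 = T NAND F = T
s3 = s2 OR s1 = T OR T = T
s17 = NOT s1 = NOT T = F

s3 = T, s17 = F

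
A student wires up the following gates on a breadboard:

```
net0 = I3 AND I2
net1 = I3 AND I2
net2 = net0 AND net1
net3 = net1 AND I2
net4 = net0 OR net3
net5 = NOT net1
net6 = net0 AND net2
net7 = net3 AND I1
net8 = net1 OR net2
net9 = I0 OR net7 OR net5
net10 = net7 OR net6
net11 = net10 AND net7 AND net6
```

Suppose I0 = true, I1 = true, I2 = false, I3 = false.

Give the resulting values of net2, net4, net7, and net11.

net0 = I3 AND I2 = false AND false = false
net1 = I3 AND I2 = false AND false = false
net2 = net0 AND net1 = false AND false = false
net3 = net1 AND I2 = false AND false = false
net4 = net0 OR net3 = false OR false = false
net6 = net0 AND net2 = false AND false = false
net7 = net3 AND I1 = false AND true = false
net10 = net7 OR net6 = false OR false = false
net11 = net10 AND net7 AND net6 = false AND false AND false = false

net2 = false, net4 = false, net7 = false, net11 = false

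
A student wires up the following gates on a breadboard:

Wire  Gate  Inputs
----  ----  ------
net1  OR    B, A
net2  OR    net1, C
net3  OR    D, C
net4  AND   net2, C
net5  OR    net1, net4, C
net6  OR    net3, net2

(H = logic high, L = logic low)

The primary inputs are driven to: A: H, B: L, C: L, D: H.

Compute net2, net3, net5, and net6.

net2 = H  net3 = H  net5 = H  net6 = H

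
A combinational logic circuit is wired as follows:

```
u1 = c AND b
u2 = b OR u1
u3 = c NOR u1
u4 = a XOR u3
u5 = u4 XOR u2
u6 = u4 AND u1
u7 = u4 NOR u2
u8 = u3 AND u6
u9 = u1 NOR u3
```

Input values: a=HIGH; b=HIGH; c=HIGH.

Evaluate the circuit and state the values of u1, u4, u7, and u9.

u1 = HIGH; u4 = HIGH; u7 = LOW; u9 = LOW

u1 = c AND b = HIGH AND HIGH = HIGH
u2 = b OR u1 = HIGH OR HIGH = HIGH
u3 = c NOR u1 = HIGH NOR HIGH = LOW
u4 = a XOR u3 = HIGH XOR LOW = HIGH
u7 = u4 NOR u2 = HIGH NOR HIGH = LOW
u9 = u1 NOR u3 = HIGH NOR LOW = LOW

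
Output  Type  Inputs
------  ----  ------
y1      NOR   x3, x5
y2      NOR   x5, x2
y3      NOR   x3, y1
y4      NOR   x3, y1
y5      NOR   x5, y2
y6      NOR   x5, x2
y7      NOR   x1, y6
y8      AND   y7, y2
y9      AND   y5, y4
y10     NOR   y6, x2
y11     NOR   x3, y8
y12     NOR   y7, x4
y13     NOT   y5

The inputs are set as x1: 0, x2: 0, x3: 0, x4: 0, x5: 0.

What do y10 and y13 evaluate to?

y10 = 0, y13 = 1

y2 = x5 NOR x2 = 0 NOR 0 = 1
y5 = x5 NOR y2 = 0 NOR 1 = 0
y6 = x5 NOR x2 = 0 NOR 0 = 1
y10 = y6 NOR x2 = 1 NOR 0 = 0
y13 = NOT y5 = NOT 0 = 1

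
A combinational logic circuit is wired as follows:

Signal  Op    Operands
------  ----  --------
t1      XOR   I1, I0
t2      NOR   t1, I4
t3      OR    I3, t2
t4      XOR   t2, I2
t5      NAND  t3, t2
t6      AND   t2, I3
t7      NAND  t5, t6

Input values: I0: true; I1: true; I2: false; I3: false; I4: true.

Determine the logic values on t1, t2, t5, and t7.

t1 = I1 XOR I0 = true XOR true = false
t2 = t1 NOR I4 = false NOR true = false
t3 = I3 OR t2 = false OR false = false
t5 = t3 NAND t2 = false NAND false = true
t6 = t2 AND I3 = false AND false = false
t7 = t5 NAND t6 = true NAND false = true

t1 = false  t2 = false  t5 = true  t7 = true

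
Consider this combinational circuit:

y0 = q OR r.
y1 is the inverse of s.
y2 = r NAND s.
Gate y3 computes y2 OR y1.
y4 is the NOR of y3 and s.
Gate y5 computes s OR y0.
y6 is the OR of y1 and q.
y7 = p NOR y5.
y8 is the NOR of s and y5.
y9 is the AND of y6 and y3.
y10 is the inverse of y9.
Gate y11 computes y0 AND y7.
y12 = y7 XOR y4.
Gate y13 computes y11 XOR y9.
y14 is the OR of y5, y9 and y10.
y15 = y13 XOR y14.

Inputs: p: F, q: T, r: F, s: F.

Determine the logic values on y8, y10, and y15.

y8 = F, y10 = F, y15 = F

y0 = q OR r = T OR F = T
y1 = NOT s = NOT F = T
y2 = r NAND s = F NAND F = T
y3 = y2 OR y1 = T OR T = T
y5 = s OR y0 = F OR T = T
y6 = y1 OR q = T OR T = T
y7 = p NOR y5 = F NOR T = F
y8 = s NOR y5 = F NOR T = F
y9 = y6 AND y3 = T AND T = T
y10 = NOT y9 = NOT T = F
y11 = y0 AND y7 = T AND F = F
y13 = y11 XOR y9 = F XOR T = T
y14 = y5 OR y9 OR y10 = T OR T OR F = T
y15 = y13 XOR y14 = T XOR T = F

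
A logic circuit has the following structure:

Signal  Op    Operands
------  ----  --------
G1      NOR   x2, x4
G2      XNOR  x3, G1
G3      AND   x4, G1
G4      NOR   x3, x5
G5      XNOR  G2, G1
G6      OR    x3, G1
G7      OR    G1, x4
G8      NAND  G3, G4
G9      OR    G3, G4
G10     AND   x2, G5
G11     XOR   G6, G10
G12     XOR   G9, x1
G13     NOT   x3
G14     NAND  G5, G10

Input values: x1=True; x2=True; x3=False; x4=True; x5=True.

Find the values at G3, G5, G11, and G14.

G3 = False, G5 = False, G11 = False, G14 = True

G1 = x2 NOR x4 = True NOR True = False
G2 = x3 XNOR G1 = False XNOR False = True
G3 = x4 AND G1 = True AND False = False
G5 = G2 XNOR G1 = True XNOR False = False
G6 = x3 OR G1 = False OR False = False
G10 = x2 AND G5 = True AND False = False
G11 = G6 XOR G10 = False XOR False = False
G14 = G5 NAND G10 = False NAND False = True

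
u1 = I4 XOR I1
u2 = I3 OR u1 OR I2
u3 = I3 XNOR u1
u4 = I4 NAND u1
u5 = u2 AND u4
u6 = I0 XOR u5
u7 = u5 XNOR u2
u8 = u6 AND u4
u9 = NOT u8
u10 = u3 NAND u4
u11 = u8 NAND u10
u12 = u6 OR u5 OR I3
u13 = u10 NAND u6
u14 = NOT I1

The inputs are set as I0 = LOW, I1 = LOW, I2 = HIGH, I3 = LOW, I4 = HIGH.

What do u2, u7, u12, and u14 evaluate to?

u1 = I4 XOR I1 = HIGH XOR LOW = HIGH
u2 = I3 OR u1 OR I2 = LOW OR HIGH OR HIGH = HIGH
u4 = I4 NAND u1 = HIGH NAND HIGH = LOW
u5 = u2 AND u4 = HIGH AND LOW = LOW
u6 = I0 XOR u5 = LOW XOR LOW = LOW
u7 = u5 XNOR u2 = LOW XNOR HIGH = LOW
u12 = u6 OR u5 OR I3 = LOW OR LOW OR LOW = LOW
u14 = NOT I1 = NOT LOW = HIGH

u2 = HIGH, u7 = LOW, u12 = LOW, u14 = HIGH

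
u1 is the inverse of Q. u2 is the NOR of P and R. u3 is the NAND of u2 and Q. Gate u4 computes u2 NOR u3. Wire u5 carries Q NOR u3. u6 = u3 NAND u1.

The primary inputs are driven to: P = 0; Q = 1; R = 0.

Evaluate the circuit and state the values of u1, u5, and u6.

u1 = 0, u5 = 0, u6 = 1

u1 = NOT Q = NOT 1 = 0
u2 = P NOR R = 0 NOR 0 = 1
u3 = u2 NAND Q = 1 NAND 1 = 0
u5 = Q NOR u3 = 1 NOR 0 = 0
u6 = u3 NAND u1 = 0 NAND 0 = 1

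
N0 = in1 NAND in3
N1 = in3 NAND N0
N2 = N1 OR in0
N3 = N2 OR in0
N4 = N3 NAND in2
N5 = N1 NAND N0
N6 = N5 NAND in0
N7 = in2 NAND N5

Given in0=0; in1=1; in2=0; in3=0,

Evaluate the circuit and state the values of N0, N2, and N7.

N0 = 1, N2 = 1, N7 = 1

N0 = in1 NAND in3 = 1 NAND 0 = 1
N1 = in3 NAND N0 = 0 NAND 1 = 1
N2 = N1 OR in0 = 1 OR 0 = 1
N5 = N1 NAND N0 = 1 NAND 1 = 0
N7 = in2 NAND N5 = 0 NAND 0 = 1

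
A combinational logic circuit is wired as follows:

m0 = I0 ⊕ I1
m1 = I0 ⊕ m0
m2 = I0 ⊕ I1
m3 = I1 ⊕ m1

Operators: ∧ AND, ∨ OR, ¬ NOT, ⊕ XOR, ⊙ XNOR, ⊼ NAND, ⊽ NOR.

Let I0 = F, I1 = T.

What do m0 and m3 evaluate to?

m0 = I0 XOR I1 = F XOR T = T
m1 = I0 XOR m0 = F XOR T = T
m3 = I1 XOR m1 = T XOR T = F

m0 = T; m3 = F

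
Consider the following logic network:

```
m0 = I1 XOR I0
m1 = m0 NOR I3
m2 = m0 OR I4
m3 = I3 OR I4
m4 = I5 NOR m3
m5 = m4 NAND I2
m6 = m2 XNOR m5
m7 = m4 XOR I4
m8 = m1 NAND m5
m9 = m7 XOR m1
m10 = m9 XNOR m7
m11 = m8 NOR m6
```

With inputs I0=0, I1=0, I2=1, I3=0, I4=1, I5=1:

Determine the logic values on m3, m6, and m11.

m3 = 1; m6 = 1; m11 = 0

m0 = I1 XOR I0 = 0 XOR 0 = 0
m1 = m0 NOR I3 = 0 NOR 0 = 1
m2 = m0 OR I4 = 0 OR 1 = 1
m3 = I3 OR I4 = 0 OR 1 = 1
m4 = I5 NOR m3 = 1 NOR 1 = 0
m5 = m4 NAND I2 = 0 NAND 1 = 1
m6 = m2 XNOR m5 = 1 XNOR 1 = 1
m8 = m1 NAND m5 = 1 NAND 1 = 0
m11 = m8 NOR m6 = 0 NOR 1 = 0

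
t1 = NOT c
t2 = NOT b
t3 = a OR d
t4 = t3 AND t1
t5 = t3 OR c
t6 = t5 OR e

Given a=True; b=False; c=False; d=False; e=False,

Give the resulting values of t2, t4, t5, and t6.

t2 = True; t4 = True; t5 = True; t6 = True

t1 = NOT c = NOT False = True
t2 = NOT b = NOT False = True
t3 = a OR d = True OR False = True
t4 = t3 AND t1 = True AND True = True
t5 = t3 OR c = True OR False = True
t6 = t5 OR e = True OR False = True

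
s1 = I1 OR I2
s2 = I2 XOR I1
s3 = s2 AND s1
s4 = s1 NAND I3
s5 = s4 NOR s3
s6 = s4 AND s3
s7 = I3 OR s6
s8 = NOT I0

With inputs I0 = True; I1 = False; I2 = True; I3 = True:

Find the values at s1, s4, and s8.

s1 = I1 OR I2 = False OR True = True
s4 = s1 NAND I3 = True NAND True = False
s8 = NOT I0 = NOT True = False

s1 = True, s4 = False, s8 = False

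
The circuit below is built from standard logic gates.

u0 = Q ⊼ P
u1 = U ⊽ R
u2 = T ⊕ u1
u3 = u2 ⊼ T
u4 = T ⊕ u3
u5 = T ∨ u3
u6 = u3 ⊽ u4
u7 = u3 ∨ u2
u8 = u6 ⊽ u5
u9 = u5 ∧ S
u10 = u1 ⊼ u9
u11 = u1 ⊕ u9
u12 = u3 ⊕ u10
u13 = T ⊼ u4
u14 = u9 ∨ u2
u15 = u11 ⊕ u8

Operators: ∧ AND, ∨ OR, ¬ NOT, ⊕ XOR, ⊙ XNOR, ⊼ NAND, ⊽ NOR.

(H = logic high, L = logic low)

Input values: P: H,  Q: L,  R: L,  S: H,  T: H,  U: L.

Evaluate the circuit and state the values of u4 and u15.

u4 = L; u15 = L

u1 = U NOR R = L NOR L = H
u2 = T XOR u1 = H XOR H = L
u3 = u2 NAND T = L NAND H = H
u4 = T XOR u3 = H XOR H = L
u5 = T OR u3 = H OR H = H
u6 = u3 NOR u4 = H NOR L = L
u8 = u6 NOR u5 = L NOR H = L
u9 = u5 AND S = H AND H = H
u11 = u1 XOR u9 = H XOR H = L
u15 = u11 XOR u8 = L XOR L = L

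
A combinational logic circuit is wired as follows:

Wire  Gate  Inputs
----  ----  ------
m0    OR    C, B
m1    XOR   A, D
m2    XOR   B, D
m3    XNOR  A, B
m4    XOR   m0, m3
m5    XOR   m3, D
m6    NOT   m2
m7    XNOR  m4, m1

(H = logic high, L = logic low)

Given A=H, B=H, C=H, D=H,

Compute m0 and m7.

m0 = C OR B = H OR H = H
m1 = A XOR D = H XOR H = L
m3 = A XNOR B = H XNOR H = H
m4 = m0 XOR m3 = H XOR H = L
m7 = m4 XNOR m1 = L XNOR L = H

m0 = H, m7 = H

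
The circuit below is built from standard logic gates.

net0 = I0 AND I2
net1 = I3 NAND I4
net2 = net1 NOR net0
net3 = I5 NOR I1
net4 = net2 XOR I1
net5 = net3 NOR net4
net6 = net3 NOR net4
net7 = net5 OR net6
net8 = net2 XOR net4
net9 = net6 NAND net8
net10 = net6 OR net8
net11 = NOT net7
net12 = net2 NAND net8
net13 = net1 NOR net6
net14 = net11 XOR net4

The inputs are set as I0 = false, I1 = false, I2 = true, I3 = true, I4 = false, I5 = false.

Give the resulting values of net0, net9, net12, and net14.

net0 = false, net9 = true, net12 = true, net14 = true

net0 = I0 AND I2 = false AND true = false
net1 = I3 NAND I4 = true NAND false = true
net2 = net1 NOR net0 = true NOR false = false
net3 = I5 NOR I1 = false NOR false = true
net4 = net2 XOR I1 = false XOR false = false
net5 = net3 NOR net4 = true NOR false = false
net6 = net3 NOR net4 = true NOR false = false
net7 = net5 OR net6 = false OR false = false
net8 = net2 XOR net4 = false XOR false = false
net9 = net6 NAND net8 = false NAND false = true
net11 = NOT net7 = NOT false = true
net12 = net2 NAND net8 = false NAND false = true
net14 = net11 XOR net4 = true XOR false = true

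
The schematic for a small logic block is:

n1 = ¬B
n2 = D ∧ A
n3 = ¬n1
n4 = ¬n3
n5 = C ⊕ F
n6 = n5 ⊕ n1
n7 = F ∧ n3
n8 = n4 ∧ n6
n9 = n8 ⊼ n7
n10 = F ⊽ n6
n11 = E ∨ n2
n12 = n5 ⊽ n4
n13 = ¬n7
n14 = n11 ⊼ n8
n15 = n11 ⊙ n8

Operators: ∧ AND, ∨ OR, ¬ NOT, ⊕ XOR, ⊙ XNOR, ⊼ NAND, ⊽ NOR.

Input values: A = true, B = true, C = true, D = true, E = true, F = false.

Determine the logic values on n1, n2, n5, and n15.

n1 = false; n2 = true; n5 = true; n15 = false

n1 = NOT B = NOT true = false
n2 = D AND A = true AND true = true
n3 = NOT n1 = NOT false = true
n4 = NOT n3 = NOT true = false
n5 = C XOR F = true XOR false = true
n6 = n5 XOR n1 = true XOR false = true
n8 = n4 AND n6 = false AND true = false
n11 = E OR n2 = true OR true = true
n15 = n11 XNOR n8 = true XNOR false = false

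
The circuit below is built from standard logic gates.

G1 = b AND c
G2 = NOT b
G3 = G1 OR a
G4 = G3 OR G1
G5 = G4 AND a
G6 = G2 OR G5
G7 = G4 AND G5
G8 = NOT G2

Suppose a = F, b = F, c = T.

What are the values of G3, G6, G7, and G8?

G1 = b AND c = F AND T = F
G2 = NOT b = NOT F = T
G3 = G1 OR a = F OR F = F
G4 = G3 OR G1 = F OR F = F
G5 = G4 AND a = F AND F = F
G6 = G2 OR G5 = T OR F = T
G7 = G4 AND G5 = F AND F = F
G8 = NOT G2 = NOT T = F

G3 = F, G6 = T, G7 = F, G8 = F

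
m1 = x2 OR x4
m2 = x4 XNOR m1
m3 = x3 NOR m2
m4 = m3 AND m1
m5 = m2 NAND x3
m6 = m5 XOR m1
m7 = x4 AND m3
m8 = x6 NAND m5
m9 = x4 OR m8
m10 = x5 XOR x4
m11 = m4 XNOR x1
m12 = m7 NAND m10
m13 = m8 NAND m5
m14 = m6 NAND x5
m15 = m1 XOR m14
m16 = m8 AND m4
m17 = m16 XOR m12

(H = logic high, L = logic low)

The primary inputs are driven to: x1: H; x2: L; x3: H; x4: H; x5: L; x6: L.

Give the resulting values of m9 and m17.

m9 = H  m17 = H

m1 = x2 OR x4 = L OR H = H
m2 = x4 XNOR m1 = H XNOR H = H
m3 = x3 NOR m2 = H NOR H = L
m4 = m3 AND m1 = L AND H = L
m5 = m2 NAND x3 = H NAND H = L
m7 = x4 AND m3 = H AND L = L
m8 = x6 NAND m5 = L NAND L = H
m9 = x4 OR m8 = H OR H = H
m10 = x5 XOR x4 = L XOR H = H
m12 = m7 NAND m10 = L NAND H = H
m16 = m8 AND m4 = H AND L = L
m17 = m16 XOR m12 = L XOR H = H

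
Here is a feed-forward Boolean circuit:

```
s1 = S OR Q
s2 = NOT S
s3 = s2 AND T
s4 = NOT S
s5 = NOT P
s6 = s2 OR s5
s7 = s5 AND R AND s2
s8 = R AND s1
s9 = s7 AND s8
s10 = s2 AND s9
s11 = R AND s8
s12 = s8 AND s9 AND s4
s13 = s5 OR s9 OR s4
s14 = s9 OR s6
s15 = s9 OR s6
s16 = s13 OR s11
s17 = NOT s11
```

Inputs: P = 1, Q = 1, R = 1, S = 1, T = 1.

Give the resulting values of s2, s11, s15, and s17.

s2 = 0, s11 = 1, s15 = 0, s17 = 0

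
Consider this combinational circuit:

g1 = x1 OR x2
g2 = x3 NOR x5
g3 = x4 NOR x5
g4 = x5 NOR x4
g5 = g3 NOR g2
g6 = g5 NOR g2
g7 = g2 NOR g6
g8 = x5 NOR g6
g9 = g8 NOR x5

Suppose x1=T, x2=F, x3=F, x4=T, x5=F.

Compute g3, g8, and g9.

g2 = x3 NOR x5 = F NOR F = T
g3 = x4 NOR x5 = T NOR F = F
g5 = g3 NOR g2 = F NOR T = F
g6 = g5 NOR g2 = F NOR T = F
g8 = x5 NOR g6 = F NOR F = T
g9 = g8 NOR x5 = T NOR F = F

g3 = F, g8 = T, g9 = F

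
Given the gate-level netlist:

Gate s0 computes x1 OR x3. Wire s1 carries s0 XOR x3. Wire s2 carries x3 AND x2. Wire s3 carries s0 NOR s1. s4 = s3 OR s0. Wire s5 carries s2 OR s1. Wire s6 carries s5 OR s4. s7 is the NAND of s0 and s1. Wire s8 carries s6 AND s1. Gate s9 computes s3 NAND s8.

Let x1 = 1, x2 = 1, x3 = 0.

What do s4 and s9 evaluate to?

s4 = 1, s9 = 1

s0 = x1 OR x3 = 1 OR 0 = 1
s1 = s0 XOR x3 = 1 XOR 0 = 1
s2 = x3 AND x2 = 0 AND 1 = 0
s3 = s0 NOR s1 = 1 NOR 1 = 0
s4 = s3 OR s0 = 0 OR 1 = 1
s5 = s2 OR s1 = 0 OR 1 = 1
s6 = s5 OR s4 = 1 OR 1 = 1
s8 = s6 AND s1 = 1 AND 1 = 1
s9 = s3 NAND s8 = 0 NAND 1 = 1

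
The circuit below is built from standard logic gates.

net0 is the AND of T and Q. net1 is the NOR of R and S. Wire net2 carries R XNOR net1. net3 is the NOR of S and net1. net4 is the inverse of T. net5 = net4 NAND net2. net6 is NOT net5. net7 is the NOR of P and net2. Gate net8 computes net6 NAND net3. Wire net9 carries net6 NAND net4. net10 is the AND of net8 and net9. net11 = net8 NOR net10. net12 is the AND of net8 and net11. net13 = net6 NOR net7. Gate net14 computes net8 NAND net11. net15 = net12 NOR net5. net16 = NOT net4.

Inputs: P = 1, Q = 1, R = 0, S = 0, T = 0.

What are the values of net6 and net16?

net1 = R NOR S = 0 NOR 0 = 1
net2 = R XNOR net1 = 0 XNOR 1 = 0
net4 = NOT T = NOT 0 = 1
net5 = net4 NAND net2 = 1 NAND 0 = 1
net6 = NOT net5 = NOT 1 = 0
net16 = NOT net4 = NOT 1 = 0

net6 = 0, net16 = 0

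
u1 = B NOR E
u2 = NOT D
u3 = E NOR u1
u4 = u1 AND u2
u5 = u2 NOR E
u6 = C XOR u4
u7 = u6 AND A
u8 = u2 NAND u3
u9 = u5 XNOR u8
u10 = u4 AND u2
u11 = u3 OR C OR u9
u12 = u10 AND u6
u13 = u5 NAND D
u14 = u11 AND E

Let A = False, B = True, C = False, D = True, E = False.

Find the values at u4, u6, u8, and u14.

u1 = B NOR E = True NOR False = False
u2 = NOT D = NOT True = False
u3 = E NOR u1 = False NOR False = True
u4 = u1 AND u2 = False AND False = False
u5 = u2 NOR E = False NOR False = True
u6 = C XOR u4 = False XOR False = False
u8 = u2 NAND u3 = False NAND True = True
u9 = u5 XNOR u8 = True XNOR True = True
u11 = u3 OR C OR u9 = True OR False OR True = True
u14 = u11 AND E = True AND False = False

u4 = False; u6 = False; u8 = True; u14 = False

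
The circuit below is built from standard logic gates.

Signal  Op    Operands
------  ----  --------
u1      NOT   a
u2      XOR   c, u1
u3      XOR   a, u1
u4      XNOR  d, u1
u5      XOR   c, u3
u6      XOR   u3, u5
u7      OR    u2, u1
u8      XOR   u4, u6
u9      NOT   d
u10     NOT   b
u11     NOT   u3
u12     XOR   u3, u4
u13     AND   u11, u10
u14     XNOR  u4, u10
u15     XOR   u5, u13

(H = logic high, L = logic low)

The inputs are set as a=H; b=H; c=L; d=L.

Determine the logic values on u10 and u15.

u1 = NOT a = NOT H = L
u3 = a XOR u1 = H XOR L = H
u5 = c XOR u3 = L XOR H = H
u10 = NOT b = NOT H = L
u11 = NOT u3 = NOT H = L
u13 = u11 AND u10 = L AND L = L
u15 = u5 XOR u13 = H XOR L = H

u10 = L, u15 = H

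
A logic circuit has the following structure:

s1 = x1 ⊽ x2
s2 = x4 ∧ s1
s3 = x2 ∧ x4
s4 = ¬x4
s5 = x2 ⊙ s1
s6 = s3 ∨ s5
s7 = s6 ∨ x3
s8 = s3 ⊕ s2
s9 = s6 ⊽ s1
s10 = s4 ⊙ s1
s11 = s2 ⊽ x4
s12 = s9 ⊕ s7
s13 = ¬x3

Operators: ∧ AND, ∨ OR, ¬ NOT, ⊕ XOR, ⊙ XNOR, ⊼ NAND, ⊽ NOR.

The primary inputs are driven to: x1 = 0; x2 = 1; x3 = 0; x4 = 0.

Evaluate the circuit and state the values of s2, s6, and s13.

s2 = 0; s6 = 0; s13 = 1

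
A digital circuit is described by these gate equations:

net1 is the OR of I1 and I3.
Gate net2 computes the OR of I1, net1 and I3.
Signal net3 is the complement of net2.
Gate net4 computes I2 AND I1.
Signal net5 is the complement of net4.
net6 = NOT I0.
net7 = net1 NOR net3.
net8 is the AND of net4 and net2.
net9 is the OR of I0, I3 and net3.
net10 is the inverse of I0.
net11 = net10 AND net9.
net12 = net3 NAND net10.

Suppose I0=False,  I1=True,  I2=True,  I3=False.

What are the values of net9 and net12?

net1 = I1 OR I3 = True OR False = True
net2 = I1 OR net1 OR I3 = True OR True OR False = True
net3 = NOT net2 = NOT True = False
net9 = I0 OR I3 OR net3 = False OR False OR False = False
net10 = NOT I0 = NOT False = True
net12 = net3 NAND net10 = False NAND True = True

net9 = False; net12 = True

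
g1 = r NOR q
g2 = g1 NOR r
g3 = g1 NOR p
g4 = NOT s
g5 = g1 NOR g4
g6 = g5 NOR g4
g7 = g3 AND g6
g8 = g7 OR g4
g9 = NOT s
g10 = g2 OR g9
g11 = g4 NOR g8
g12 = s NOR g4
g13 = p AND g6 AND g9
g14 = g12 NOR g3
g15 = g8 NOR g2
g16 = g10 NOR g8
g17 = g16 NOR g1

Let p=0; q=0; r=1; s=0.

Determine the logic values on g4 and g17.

g4 = 1, g17 = 1

g1 = r NOR q = 1 NOR 0 = 0
g2 = g1 NOR r = 0 NOR 1 = 0
g3 = g1 NOR p = 0 NOR 0 = 1
g4 = NOT s = NOT 0 = 1
g5 = g1 NOR g4 = 0 NOR 1 = 0
g6 = g5 NOR g4 = 0 NOR 1 = 0
g7 = g3 AND g6 = 1 AND 0 = 0
g8 = g7 OR g4 = 0 OR 1 = 1
g9 = NOT s = NOT 0 = 1
g10 = g2 OR g9 = 0 OR 1 = 1
g16 = g10 NOR g8 = 1 NOR 1 = 0
g17 = g16 NOR g1 = 0 NOR 0 = 1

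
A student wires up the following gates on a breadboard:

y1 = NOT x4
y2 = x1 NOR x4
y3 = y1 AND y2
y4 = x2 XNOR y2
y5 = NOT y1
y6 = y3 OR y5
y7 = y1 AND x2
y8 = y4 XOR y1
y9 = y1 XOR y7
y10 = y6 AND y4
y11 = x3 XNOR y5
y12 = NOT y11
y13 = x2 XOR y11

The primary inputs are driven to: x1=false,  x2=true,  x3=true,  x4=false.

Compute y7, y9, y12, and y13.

y7 = true; y9 = false; y12 = true; y13 = true

y1 = NOT x4 = NOT false = true
y5 = NOT y1 = NOT true = false
y7 = y1 AND x2 = true AND true = true
y9 = y1 XOR y7 = true XOR true = false
y11 = x3 XNOR y5 = true XNOR false = false
y12 = NOT y11 = NOT false = true
y13 = x2 XOR y11 = true XOR false = true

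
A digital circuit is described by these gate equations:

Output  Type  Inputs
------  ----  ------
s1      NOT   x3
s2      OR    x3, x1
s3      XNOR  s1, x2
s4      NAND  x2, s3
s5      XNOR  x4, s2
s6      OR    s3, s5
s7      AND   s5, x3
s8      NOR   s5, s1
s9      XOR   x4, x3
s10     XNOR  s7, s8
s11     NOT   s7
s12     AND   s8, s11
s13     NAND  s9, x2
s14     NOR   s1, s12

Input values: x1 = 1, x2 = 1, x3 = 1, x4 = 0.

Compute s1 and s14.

s1 = NOT x3 = NOT 1 = 0
s2 = x3 OR x1 = 1 OR 1 = 1
s5 = x4 XNOR s2 = 0 XNOR 1 = 0
s7 = s5 AND x3 = 0 AND 1 = 0
s8 = s5 NOR s1 = 0 NOR 0 = 1
s11 = NOT s7 = NOT 0 = 1
s12 = s8 AND s11 = 1 AND 1 = 1
s14 = s1 NOR s12 = 0 NOR 1 = 0

s1 = 0; s14 = 0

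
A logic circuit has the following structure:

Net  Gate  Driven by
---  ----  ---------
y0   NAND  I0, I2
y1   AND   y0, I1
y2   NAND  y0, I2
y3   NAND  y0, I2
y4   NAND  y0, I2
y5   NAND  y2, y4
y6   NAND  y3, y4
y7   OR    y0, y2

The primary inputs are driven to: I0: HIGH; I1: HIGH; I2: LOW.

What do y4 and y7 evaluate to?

y0 = I0 NAND I2 = HIGH NAND LOW = HIGH
y2 = y0 NAND I2 = HIGH NAND LOW = HIGH
y4 = y0 NAND I2 = HIGH NAND LOW = HIGH
y7 = y0 OR y2 = HIGH OR HIGH = HIGH

y4 = HIGH, y7 = HIGH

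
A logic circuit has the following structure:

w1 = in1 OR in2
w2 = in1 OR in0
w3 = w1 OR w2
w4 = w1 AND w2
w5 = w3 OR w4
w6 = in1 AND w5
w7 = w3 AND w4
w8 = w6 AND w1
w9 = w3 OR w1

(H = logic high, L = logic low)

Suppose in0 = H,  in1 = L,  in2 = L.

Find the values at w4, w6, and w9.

w4 = L; w6 = L; w9 = H

w1 = in1 OR in2 = L OR L = L
w2 = in1 OR in0 = L OR H = H
w3 = w1 OR w2 = L OR H = H
w4 = w1 AND w2 = L AND H = L
w5 = w3 OR w4 = H OR L = H
w6 = in1 AND w5 = L AND H = L
w9 = w3 OR w1 = H OR L = H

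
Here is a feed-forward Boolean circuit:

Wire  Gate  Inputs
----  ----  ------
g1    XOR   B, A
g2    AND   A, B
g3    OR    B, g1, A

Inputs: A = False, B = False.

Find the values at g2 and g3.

g1 = B XOR A = False XOR False = False
g2 = A AND B = False AND False = False
g3 = B OR g1 OR A = False OR False OR False = False

g2 = False  g3 = False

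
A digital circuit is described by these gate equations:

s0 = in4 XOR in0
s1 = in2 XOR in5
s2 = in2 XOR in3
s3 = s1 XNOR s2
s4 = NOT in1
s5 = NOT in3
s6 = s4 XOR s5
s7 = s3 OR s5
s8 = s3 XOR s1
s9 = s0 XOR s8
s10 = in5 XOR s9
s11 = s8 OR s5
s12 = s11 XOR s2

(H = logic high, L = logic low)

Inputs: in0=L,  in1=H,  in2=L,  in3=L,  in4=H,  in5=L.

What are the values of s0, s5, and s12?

s0 = H; s5 = H; s12 = H

s0 = in4 XOR in0 = H XOR L = H
s1 = in2 XOR in5 = L XOR L = L
s2 = in2 XOR in3 = L XOR L = L
s3 = s1 XNOR s2 = L XNOR L = H
s5 = NOT in3 = NOT L = H
s8 = s3 XOR s1 = H XOR L = H
s11 = s8 OR s5 = H OR H = H
s12 = s11 XOR s2 = H XOR L = H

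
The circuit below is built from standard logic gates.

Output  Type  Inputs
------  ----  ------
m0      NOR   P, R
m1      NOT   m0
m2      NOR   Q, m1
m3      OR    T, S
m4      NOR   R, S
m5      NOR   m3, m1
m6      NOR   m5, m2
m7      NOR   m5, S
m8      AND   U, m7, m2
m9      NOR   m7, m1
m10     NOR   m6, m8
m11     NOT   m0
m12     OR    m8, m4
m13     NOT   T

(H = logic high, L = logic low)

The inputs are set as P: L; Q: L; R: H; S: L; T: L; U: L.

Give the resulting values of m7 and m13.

m7 = H  m13 = H

m0 = P NOR R = L NOR H = L
m1 = NOT m0 = NOT L = H
m3 = T OR S = L OR L = L
m5 = m3 NOR m1 = L NOR H = L
m7 = m5 NOR S = L NOR L = H
m13 = NOT T = NOT L = H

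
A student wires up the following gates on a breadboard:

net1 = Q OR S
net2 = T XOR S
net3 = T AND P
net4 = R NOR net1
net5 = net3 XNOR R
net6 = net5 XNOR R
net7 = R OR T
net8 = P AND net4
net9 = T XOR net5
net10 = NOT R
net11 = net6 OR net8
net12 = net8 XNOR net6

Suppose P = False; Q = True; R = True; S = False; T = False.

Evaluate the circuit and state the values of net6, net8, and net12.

net1 = Q OR S = True OR False = True
net3 = T AND P = False AND False = False
net4 = R NOR net1 = True NOR True = False
net5 = net3 XNOR R = False XNOR True = False
net6 = net5 XNOR R = False XNOR True = False
net8 = P AND net4 = False AND False = False
net12 = net8 XNOR net6 = False XNOR False = True

net6 = False, net8 = False, net12 = True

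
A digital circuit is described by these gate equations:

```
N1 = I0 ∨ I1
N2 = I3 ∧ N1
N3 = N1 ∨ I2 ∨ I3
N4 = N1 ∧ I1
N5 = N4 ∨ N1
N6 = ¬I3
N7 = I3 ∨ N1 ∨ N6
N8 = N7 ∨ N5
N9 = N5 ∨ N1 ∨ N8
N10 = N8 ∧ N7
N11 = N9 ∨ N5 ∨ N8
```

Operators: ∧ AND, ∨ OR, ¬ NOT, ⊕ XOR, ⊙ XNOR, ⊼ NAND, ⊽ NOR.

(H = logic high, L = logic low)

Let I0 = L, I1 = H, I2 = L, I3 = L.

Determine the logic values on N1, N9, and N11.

N1 = H, N9 = H, N11 = H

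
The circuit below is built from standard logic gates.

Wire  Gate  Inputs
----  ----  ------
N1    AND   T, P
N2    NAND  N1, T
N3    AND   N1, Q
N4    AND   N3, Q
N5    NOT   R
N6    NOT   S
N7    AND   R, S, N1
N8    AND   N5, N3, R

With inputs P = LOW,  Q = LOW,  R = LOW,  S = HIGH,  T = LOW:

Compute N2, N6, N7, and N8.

N1 = T AND P = LOW AND LOW = LOW
N2 = N1 NAND T = LOW NAND LOW = HIGH
N3 = N1 AND Q = LOW AND LOW = LOW
N5 = NOT R = NOT LOW = HIGH
N6 = NOT S = NOT HIGH = LOW
N7 = R AND S AND N1 = LOW AND HIGH AND LOW = LOW
N8 = N5 AND N3 AND R = HIGH AND LOW AND LOW = LOW

N2 = HIGH, N6 = LOW, N7 = LOW, N8 = LOW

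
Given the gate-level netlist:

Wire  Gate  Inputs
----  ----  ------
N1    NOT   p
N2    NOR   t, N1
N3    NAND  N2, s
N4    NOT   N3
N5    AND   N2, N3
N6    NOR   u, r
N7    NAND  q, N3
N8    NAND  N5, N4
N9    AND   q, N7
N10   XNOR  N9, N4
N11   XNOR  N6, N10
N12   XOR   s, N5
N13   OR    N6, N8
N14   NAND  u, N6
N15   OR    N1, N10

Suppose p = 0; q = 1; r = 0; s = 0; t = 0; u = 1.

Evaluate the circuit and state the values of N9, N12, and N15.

N9 = 0; N12 = 0; N15 = 1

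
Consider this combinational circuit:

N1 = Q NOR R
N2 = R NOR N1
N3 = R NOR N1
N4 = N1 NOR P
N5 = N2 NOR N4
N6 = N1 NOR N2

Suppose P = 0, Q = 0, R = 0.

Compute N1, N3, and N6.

N1 = 1, N3 = 0, N6 = 0

N1 = Q NOR R = 0 NOR 0 = 1
N2 = R NOR N1 = 0 NOR 1 = 0
N3 = R NOR N1 = 0 NOR 1 = 0
N6 = N1 NOR N2 = 1 NOR 0 = 0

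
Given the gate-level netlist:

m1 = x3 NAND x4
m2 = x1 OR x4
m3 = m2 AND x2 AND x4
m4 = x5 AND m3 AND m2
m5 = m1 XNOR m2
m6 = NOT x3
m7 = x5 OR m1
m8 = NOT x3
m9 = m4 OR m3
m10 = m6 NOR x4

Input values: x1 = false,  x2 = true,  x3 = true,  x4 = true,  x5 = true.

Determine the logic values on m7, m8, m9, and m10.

m7 = true, m8 = false, m9 = true, m10 = false

m1 = x3 NAND x4 = true NAND true = false
m2 = x1 OR x4 = false OR true = true
m3 = m2 AND x2 AND x4 = true AND true AND true = true
m4 = x5 AND m3 AND m2 = true AND true AND true = true
m6 = NOT x3 = NOT true = false
m7 = x5 OR m1 = true OR false = true
m8 = NOT x3 = NOT true = false
m9 = m4 OR m3 = true OR true = true
m10 = m6 NOR x4 = false NOR true = false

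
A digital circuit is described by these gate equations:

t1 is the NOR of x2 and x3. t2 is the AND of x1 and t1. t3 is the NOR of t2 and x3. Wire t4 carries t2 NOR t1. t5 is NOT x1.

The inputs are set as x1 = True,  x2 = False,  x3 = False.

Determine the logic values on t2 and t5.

t1 = x2 NOR x3 = False NOR False = True
t2 = x1 AND t1 = True AND True = True
t5 = NOT x1 = NOT True = False

t2 = True; t5 = False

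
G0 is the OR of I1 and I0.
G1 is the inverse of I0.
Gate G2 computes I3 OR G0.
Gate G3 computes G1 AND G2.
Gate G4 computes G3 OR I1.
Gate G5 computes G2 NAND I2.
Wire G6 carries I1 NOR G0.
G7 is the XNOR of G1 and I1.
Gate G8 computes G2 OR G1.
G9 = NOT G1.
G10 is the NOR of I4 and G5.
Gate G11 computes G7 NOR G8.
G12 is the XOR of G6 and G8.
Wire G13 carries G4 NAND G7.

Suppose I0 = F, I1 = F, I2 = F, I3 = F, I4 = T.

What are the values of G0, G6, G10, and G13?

G0 = I1 OR I0 = F OR F = F
G1 = NOT I0 = NOT F = T
G2 = I3 OR G0 = F OR F = F
G3 = G1 AND G2 = T AND F = F
G4 = G3 OR I1 = F OR F = F
G5 = G2 NAND I2 = F NAND F = T
G6 = I1 NOR G0 = F NOR F = T
G7 = G1 XNOR I1 = T XNOR F = F
G10 = I4 NOR G5 = T NOR T = F
G13 = G4 NAND G7 = F NAND F = T

G0 = F  G6 = T  G10 = F  G13 = T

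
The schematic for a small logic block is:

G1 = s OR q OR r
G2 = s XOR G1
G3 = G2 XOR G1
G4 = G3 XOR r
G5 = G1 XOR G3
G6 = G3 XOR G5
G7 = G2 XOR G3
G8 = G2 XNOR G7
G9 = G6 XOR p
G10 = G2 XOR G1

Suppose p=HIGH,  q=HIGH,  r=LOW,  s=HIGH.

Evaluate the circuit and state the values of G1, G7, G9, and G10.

G1 = s OR q OR r = HIGH OR HIGH OR LOW = HIGH
G2 = s XOR G1 = HIGH XOR HIGH = LOW
G3 = G2 XOR G1 = LOW XOR HIGH = HIGH
G5 = G1 XOR G3 = HIGH XOR HIGH = LOW
G6 = G3 XOR G5 = HIGH XOR LOW = HIGH
G7 = G2 XOR G3 = LOW XOR HIGH = HIGH
G9 = G6 XOR p = HIGH XOR HIGH = LOW
G10 = G2 XOR G1 = LOW XOR HIGH = HIGH

G1 = HIGH, G7 = HIGH, G9 = LOW, G10 = HIGH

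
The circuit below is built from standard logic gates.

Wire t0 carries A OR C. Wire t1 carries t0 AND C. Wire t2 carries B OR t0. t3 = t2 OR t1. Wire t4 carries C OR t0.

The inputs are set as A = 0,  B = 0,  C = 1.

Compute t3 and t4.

t3 = 1, t4 = 1

t0 = A OR C = 0 OR 1 = 1
t1 = t0 AND C = 1 AND 1 = 1
t2 = B OR t0 = 0 OR 1 = 1
t3 = t2 OR t1 = 1 OR 1 = 1
t4 = C OR t0 = 1 OR 1 = 1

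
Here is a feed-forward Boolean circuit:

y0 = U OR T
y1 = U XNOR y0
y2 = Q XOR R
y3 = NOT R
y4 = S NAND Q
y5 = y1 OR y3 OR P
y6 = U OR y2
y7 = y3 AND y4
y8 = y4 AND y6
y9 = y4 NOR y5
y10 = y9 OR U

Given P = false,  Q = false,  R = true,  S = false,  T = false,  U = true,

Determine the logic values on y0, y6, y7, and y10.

y0 = true; y6 = true; y7 = false; y10 = true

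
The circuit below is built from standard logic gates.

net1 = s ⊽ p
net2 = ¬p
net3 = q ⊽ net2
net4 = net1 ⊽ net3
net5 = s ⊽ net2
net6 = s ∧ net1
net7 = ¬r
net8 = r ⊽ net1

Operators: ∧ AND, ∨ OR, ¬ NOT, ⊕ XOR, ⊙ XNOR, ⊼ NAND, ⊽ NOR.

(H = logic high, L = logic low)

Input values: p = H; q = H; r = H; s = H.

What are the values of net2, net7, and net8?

net2 = L, net7 = L, net8 = L

net1 = s NOR p = H NOR H = L
net2 = NOT p = NOT H = L
net7 = NOT r = NOT H = L
net8 = r NOR net1 = H NOR L = L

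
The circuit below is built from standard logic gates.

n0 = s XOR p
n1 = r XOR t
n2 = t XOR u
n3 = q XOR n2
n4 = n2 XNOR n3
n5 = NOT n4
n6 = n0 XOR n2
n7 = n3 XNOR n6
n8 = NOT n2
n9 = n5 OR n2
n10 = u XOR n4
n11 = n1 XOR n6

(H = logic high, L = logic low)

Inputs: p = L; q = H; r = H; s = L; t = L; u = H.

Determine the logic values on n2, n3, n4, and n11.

n2 = H, n3 = L, n4 = L, n11 = L

n0 = s XOR p = L XOR L = L
n1 = r XOR t = H XOR L = H
n2 = t XOR u = L XOR H = H
n3 = q XOR n2 = H XOR H = L
n4 = n2 XNOR n3 = H XNOR L = L
n6 = n0 XOR n2 = L XOR H = H
n11 = n1 XOR n6 = H XOR H = L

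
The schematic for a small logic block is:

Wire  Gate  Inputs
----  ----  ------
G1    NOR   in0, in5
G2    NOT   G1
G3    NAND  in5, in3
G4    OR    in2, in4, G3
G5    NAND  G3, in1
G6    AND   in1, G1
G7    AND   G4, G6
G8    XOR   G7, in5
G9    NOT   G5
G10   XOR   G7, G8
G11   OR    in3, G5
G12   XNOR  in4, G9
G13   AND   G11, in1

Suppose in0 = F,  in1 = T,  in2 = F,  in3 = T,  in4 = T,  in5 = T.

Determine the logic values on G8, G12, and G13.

G8 = T, G12 = F, G13 = T

G1 = in0 NOR in5 = F NOR T = F
G3 = in5 NAND in3 = T NAND T = F
G4 = in2 OR in4 OR G3 = F OR T OR F = T
G5 = G3 NAND in1 = F NAND T = T
G6 = in1 AND G1 = T AND F = F
G7 = G4 AND G6 = T AND F = F
G8 = G7 XOR in5 = F XOR T = T
G9 = NOT G5 = NOT T = F
G11 = in3 OR G5 = T OR T = T
G12 = in4 XNOR G9 = T XNOR F = F
G13 = G11 AND in1 = T AND T = T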